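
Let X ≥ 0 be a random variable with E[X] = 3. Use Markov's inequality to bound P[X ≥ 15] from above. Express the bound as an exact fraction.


μ = E[X] = 3, a = 15.
Markov: P[X ≥ 15] ≤ μ/a = (3)/15 = 1/5.
Numerically: ≈ 0.200.
(Since a = 15 > μ = 3.000, the bound 1/5 is < 1 and informative.)

P[X ≥ 15] ≤ 1/5 ≈ 0.200.


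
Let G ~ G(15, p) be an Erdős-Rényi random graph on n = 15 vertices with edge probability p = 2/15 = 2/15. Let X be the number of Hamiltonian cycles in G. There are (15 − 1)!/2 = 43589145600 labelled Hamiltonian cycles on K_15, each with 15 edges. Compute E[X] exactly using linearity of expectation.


K_15 has (15 − 1)!/2 = 43589145600 labelled Hamiltonian cycles.
For each such Hamiltonian cycle H, let X_H = 1 if all 15 edges of H are present in G. Then P[X_H = 1] = p^{15} = (2/15)^{15} = 32768/437893890380859375.
By linearity of expectation: E[X] = Σ_H E[X_H] = 43589145600 · p^{15} = 43589145600 · 32768/437893890380859375 = 235115905024/72081298828125.
Numerically: E[X] ≈ 0.003262.

E[X] = 43589145600 · (2/15)^{15} = 235115905024/72081298828125 ≈ 0.003262.


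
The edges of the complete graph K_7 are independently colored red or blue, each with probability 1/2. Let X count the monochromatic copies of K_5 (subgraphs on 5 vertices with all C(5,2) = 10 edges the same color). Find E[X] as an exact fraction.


Let X = Σ_S X_S over the C(7, 5) = 21 subsets S of size 5, where X_S = 1 if the K_5 on S is monochromatic.
For a fixed S, the K_5 on S has C(5, 2) = 10 edges. P[all 10 edges red] = (1/2)^10, and likewise for blue, so P[monochromatic] = 2·(1/2)^10 = 2^{1 − 10} = 1/512.
By linearity of expectation: E[X] = C(7, 5) · 2^{1 − 10} = 21 · 1/512 = 21/512.
Numerically: E[X] ≈ 0.04102.

E[X] = C(7,5)·2^(1−C(5,2)) = 21/512 ≈ 0.04102.


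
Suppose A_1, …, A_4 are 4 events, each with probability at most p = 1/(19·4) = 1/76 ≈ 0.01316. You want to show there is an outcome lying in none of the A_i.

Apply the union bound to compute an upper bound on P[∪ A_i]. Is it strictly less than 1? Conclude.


Union bound: P[∪_{i=1}^{4} A_i] ≤ Σ_i P[A_i] ≤ 4·p = 4·(1/76) = 1/19.
Numerically: 1/19 ≈ 0.05263.
Is 1/19 < 1? YES.
Since P[∪ A_i] ≤ 1/19 < 1, the complement has P[∩ A_i^c] ≥ 1 − 1/19 = 18/19 > 0, so some outcome avoids every A_i.

4·p = 1/19 ≈ 0.05263; existence CERTIFIED by the union bound.


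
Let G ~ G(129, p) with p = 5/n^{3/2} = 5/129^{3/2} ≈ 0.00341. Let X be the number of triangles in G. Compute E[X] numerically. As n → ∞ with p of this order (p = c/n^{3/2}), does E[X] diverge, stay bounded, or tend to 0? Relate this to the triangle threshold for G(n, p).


Number of potential triangles: C(129, 3) = 349504.
Each occurs with probability p³ ≈ (0.00341)³ ≈ 3.97426e-08.
By linearity: E[X] = C(129, 3)·p³ ≈ 349504 · 3.97426e-08 ≈ 0.014.
Since α = 3/2 > 1, p = c/n^{3/2} = o(1/n) is below the triangle threshold p ~ 1/n. Asymptotically E[X] ~ (c³/6)·n^{3(1−α)} = (5³/6)·n^{-1.5} → 0, so by Markov's inequality G has no triangles w.h.p.

E[X] ≈ 0.014; in regime p = Θ(1/n^{3/2}) E[X] tends to 0 (below the triangle threshold p ~ 1/n).


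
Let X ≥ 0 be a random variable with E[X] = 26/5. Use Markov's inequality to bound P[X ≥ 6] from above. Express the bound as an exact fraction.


μ = E[X] = 26/5, a = 6.
Markov: P[X ≥ 6] ≤ μ/a = (26/5)/6 = 13/15.
Numerically: ≈ 0.866667.
(Since a = 6 > μ = 5.200000, the bound 13/15 is < 1 and informative.)

P[X ≥ 6] ≤ 13/15 ≈ 0.866667.


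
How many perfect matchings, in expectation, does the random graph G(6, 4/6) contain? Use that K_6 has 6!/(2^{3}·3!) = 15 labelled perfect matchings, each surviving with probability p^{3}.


K_6 has 6!/(2^{3}·3!) = 15 labelled perfect matchings.
For each such perfect matching H, let X_H = 1 if all 3 edges of H are present in G. Then P[X_H = 1] = p^{3} = (2/3)^{3} = 8/27.
By linearity: E[X] = Σ_H E[X_H] = 15 · p^{3} = 15 · 8/27 = 40/9.
Numerically: E[X] ≈ 4.4444.

E[X] = 15 · (2/3)^{3} = 40/9 ≈ 4.4444.


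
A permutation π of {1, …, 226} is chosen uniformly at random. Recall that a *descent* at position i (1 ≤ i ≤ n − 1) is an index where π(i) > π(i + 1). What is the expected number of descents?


Write X = Σ X_I over i = 1, …, 225, with X_I the indicator of one descent.
There are 225 indicators.
For each fixed i, the pair (π(i), π(i+1)) is a uniformly random ordered pair of distinct values from {1, …, 226}; by symmetry P[π(i) > π(i+1)] = 1/2.
By linearity: E[X] = 225 · (1/2) = (226 − 1) · (1/2) = 225/2 ≈ 112.500.

E[X] = 225/2 = 112.500.


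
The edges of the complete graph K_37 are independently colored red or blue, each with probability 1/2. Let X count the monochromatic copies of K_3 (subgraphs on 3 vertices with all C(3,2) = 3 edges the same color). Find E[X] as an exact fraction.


Let X = Σ_S X_S over the C(37, 3) = 7770 subsets S of size 3, where X_S = 1 if the K_3 on S is monochromatic.
For a fixed S, the K_3 on S has C(3, 2) = 3 edges. P[all 3 edges red] = (1/2)^3, and likewise for blue, so P[monochromatic] = 2·(1/2)^3 = 2^{1 − 3} = 1/4.
Summing: E[X] = C(37, 3) · 2^{1 − 3} = 7770 · 1/4 = 3885/2.
Numerically: E[X] ≈ 1942.500.

E[X] = C(37,3)·2^(1−C(3,2)) = 3885/2 ≈ 1942.500.


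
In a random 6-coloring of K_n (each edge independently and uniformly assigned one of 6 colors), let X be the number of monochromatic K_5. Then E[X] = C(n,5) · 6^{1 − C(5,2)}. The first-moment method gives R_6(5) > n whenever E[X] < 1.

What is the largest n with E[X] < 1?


We need C(n, 5) · 6^{1 − 10} < 1, i.e. C(n, 5) < 6^{10 − 1} = 10077696.
Check values of n near the boundary:
  n = 61: C(61, 5) = 5949147; 5949147 < 10077696? YES
  n = 62: C(62, 5) = 6471002; 6471002 < 10077696? YES
  n = 63: C(63, 5) = 7028847; 7028847 < 10077696? YES
  n = 64: C(64, 5) = 7624512; 7624512 < 10077696? YES
  n = 65: C(65, 5) = 8259888; 8259888 < 10077696? YES
  n = 66: C(66, 5) = 8936928; 8936928 < 10077696? YES
  n = 67: C(67, 5) = 9657648; 9657648 < 10077696? YES
  n = 68: C(68, 5) = 10424128; 10424128 < 10077696? NO
  n = 69: C(69, 5) = 11238513; 11238513 < 10077696? NO
The largest n with C(n, 5) < 10077696 is n = 67 (where E[X] = 67067/69984 ≈ 0.958). Hence R_6(5) > 67, i.e. R_6(5) ≥ 68.

Largest n = 67; hence R_6(5) > 67.


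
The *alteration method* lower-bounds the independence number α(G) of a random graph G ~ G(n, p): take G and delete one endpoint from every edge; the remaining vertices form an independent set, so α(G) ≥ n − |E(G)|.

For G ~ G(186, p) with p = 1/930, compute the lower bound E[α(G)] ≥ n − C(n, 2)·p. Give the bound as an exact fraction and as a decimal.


E[|E(G)|] = C(186, 2)·p = 17205 · (1/930) = 37/2.
E[α(G)] ≥ n − E[|E(G)|] = 186 − 37/2 = 335/2.
Numerically: ≈ 167.50000.
(This is only a lower bound; the true E[α(G)] may be larger.)

E[α(G)] ≥ 335/2 ≈ 167.50000.


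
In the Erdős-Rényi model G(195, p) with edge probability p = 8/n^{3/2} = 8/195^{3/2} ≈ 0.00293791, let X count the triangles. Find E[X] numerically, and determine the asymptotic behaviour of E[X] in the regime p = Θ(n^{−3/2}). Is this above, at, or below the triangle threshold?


Number of potential triangles: C(195, 3) = 1216865.
Each occurs with probability p³ ≈ (0.00293791)³ ≈ 2.53579540e-08.
By linearity: E[X] = C(195, 3)·p³ ≈ 1216865 · 2.53579540e-08 ≈ 0.030857.
Since α = 3/2 > 1, p = c/n^{3/2} = o(1/n) is below the triangle threshold p ~ 1/n. Asymptotically E[X] ~ (c³/6)·n^{3(1−α)} = (8³/6)·n^{-1.5} → 0, so by Markov's inequality G has no triangles w.h.p.

E[X] ≈ 0.030857; in regime p = Θ(1/n^{3/2}) E[X] tends to 0 (below the triangle threshold p ~ 1/n).


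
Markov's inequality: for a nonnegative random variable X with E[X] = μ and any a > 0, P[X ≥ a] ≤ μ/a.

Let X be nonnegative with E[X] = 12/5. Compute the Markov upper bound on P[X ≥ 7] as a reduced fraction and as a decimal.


μ = E[X] = 12/5, a = 7.
Markov: P[X ≥ 7] ≤ μ/a = (12/5)/7 = 12/35.
Numerically: ≈ 0.343.
(Since a = 7 > μ = 2.400, the bound 12/35 is < 1 and informative.)

P[X ≥ 7] ≤ 12/35 ≈ 0.343.


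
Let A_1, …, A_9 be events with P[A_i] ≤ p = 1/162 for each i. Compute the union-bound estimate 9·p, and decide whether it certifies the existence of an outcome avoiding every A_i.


Union bound: P[∪_{i=1}^{9} A_i] ≤ Σ_i P[A_i] ≤ 9·p = 9·(1/162) = 1/18.
Numerically: 1/18 ≈ 0.0555556.
Is 1/18 < 1? YES.
Since P[∪ A_i] ≤ 1/18 < 1, the complement has P[∩ A_i^c] ≥ 1 − 1/18 = 17/18 > 0, so some outcome avoids every A_i.

9·p = 1/18 ≈ 0.0555556; existence CERTIFIED by the union bound.


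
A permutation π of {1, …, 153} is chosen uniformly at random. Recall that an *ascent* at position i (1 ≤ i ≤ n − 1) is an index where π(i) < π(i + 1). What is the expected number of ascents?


Write X = Σ X_I over i = 1, …, 152, with X_I the indicator of one ascent.
There are 152 indicators.
For each fixed i, the pair (π(i), π(i+1)) is a uniformly random ordered pair of distinct values from {1, …, 153}; by symmetry P[π(i) < π(i+1)] = 1/2.
By linearity: E[X] = 152 · (1/2) = (153 − 1) · (1/2) = 76 ≈ 76.000.

E[X] = 76 = 76.000.


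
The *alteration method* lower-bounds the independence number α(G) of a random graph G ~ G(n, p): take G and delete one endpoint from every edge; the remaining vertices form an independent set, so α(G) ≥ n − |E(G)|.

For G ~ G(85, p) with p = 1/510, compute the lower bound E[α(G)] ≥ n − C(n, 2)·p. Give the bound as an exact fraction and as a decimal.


E[|E(G)|] = C(85, 2)·p = 3570 · (1/510) = 7.
E[α(G)] ≥ n − E[|E(G)|] = 85 − 7 = 78.
Numerically: ≈ 78.000000.
(This is only a lower bound; the true E[α(G)] may be larger.)

E[α(G)] ≥ 78 ≈ 78.000000.


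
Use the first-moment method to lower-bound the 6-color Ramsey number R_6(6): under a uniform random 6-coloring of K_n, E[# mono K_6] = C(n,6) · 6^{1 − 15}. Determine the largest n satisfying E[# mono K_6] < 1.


We need C(n, 6) · 6^{1 − 15} < 1, i.e. C(n, 6) < 6^{15 − 1} = 78364164096.
Check values of n near the boundary:
  n = 194: C(194, 6) = 68482017072; 68482017072 < 78364164096? YES
  n = 195: C(195, 6) = 70656049360; 70656049360 < 78364164096? YES
  n = 196: C(196, 6) = 72887293024; 72887293024 < 78364164096? YES
  n = 197: C(197, 6) = 75176946208; 75176946208 < 78364164096? YES
  n = 198: C(198, 6) = 77526225777; 77526225777 < 78364164096? YES
  n = 199: C(199, 6) = 79936367511; 79936367511 < 78364164096? NO
  n = 200: C(200, 6) = 82408626300; 82408626300 < 78364164096? NO
The largest n with C(n, 6) < 78364164096 is n = 198 (where E[X] = 25842075259/26121388032 ≈ 0.989307). Hence R_6(6) > 198, i.e. R_6(6) ≥ 199.

Largest n = 198; hence R_6(6) > 198.


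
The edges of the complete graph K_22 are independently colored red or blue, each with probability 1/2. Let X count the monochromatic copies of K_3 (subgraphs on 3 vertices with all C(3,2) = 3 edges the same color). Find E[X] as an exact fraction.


Let X = Σ_S X_S over the C(22, 3) = 1540 subsets S of size 3, where X_S = 1 if the K_3 on S is monochromatic.
For a fixed S, the K_3 on S has C(3, 2) = 3 edges. P[all 3 edges red] = (1/2)^3, and likewise for blue, so P[monochromatic] = 2·(1/2)^3 = 2^{1 − 3} = 1/4.
By linearity: E[X] = C(22, 3) · 2^{1 − 3} = 1540 · 1/4 = 385.
Numerically: E[X] ≈ 385.000.

E[X] = C(22,3)·2^(1−C(3,2)) = 385 ≈ 385.000.


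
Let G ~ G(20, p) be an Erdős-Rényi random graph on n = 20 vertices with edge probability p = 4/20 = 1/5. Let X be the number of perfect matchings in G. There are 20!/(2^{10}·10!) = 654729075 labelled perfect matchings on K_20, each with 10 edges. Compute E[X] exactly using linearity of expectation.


K_20 has 20!/(2^{10}·10!) = 654729075 labelled perfect matchings.
For each such perfect matching H, let X_H = 1 if all 10 edges of H are present in G. Then P[X_H = 1] = p^{10} = (1/5)^{10} = 1/9765625.
By linearity of expectation: E[X] = Σ_H E[X_H] = 654729075 · p^{10} = 654729075 · 1/9765625 = 26189163/390625.
Numerically: E[X] ≈ 67.04.

E[X] = 654729075 · (1/5)^{10} = 26189163/390625 ≈ 67.04.


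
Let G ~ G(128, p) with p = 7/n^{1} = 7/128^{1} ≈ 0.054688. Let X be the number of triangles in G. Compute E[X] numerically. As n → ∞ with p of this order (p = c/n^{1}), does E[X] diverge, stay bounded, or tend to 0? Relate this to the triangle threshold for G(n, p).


Number of potential triangles: C(128, 3) = 341376.
Each occurs with probability p³ ≈ (0.054688)³ ≈ 1.6355515e-04.
By linearity: E[X] = C(128, 3)·p³ ≈ 341376 · 1.6355515e-04 ≈ 55.83380.
Here α = 1, so p = 7/n is exactly at the triangle threshold p ~ 1/n. Asymptotically E[X] → c³/6 = 7³/6 = 343/6 ≈ 57.16667, a bounded constant. In this regime the triangle count is asymptotically Poisson(c³/6).

E[X] ≈ 55.83380; in regime p = Θ(1/n^{1}) E[X] stays bounded (at the triangle threshold p ~ 1/n).


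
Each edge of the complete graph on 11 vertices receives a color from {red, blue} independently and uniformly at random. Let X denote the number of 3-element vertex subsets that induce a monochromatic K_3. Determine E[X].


Let X = Σ_S X_S over the C(11, 3) = 165 subsets S of size 3, where X_S = 1 if the K_3 on S is monochromatic.
For a fixed S, the K_3 on S has C(3, 2) = 3 edges. P[all 3 edges red] = (1/2)^3, and likewise for blue, so P[monochromatic] = 2·(1/2)^3 = 2^{1 − 3} = 1/4.
By linearity of expectation: E[X] = C(11, 3) · 2^{1 − 3} = 165 · 1/4 = 165/4.
Numerically: E[X] ≈ 41.250000.

E[X] = C(11,3)·2^(1−C(3,2)) = 165/4 ≈ 41.250000.


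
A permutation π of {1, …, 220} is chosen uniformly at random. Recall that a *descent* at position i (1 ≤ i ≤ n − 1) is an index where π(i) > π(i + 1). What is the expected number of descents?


Write X = Σ X_I over i = 1, …, 219, with X_I the indicator of one descent.
There are 219 indicators.
For each fixed i, the pair (π(i), π(i+1)) is a uniformly random ordered pair of distinct values from {1, …, 220}; by symmetry P[π(i) > π(i+1)] = 1/2.
By linearity: E[X] = 219 · (1/2) = (220 − 1) · (1/2) = 219/2 ≈ 109.500000.

E[X] = 219/2 = 109.500000.


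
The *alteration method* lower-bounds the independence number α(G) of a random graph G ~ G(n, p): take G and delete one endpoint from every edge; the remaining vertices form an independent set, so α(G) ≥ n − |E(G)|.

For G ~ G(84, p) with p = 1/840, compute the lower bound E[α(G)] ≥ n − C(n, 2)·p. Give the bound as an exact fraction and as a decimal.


E[|E(G)|] = C(84, 2)·p = 3486 · (1/840) = 83/20.
E[α(G)] ≥ n − E[|E(G)|] = 84 − 83/20 = 1597/20.
Numerically: ≈ 79.8500.
(This is only a lower bound; the true E[α(G)] may be larger.)

E[α(G)] ≥ 1597/20 ≈ 79.8500.


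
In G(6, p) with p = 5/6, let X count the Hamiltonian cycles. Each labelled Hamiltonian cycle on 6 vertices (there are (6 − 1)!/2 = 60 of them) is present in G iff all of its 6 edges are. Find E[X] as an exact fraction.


K_6 has (6 − 1)!/2 = 60 labelled Hamiltonian cycles.
For each such Hamiltonian cycle H, let X_H = 1 if all 6 edges of H are present in G. Then P[X_H = 1] = p^{6} = (5/6)^{6} = 15625/46656.
By linearity of expectation: E[X] = Σ_H E[X_H] = 60 · p^{6} = 60 · 15625/46656 = 78125/3888.
Numerically: E[X] ≈ 20.09.

E[X] = 60 · (5/6)^{6} = 78125/3888 ≈ 20.09.


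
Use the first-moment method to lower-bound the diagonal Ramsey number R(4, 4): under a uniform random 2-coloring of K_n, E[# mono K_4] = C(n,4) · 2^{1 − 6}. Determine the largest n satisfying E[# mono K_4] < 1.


We need C(n, 4) · 2^{1 − 6} < 1, i.e. C(n, 4) < 2^{6 − 1} = 32.
Check values of n near the boundary:
  n = 5: C(5, 4) = 5; 5 < 32? YES
  n = 6: C(6, 4) = 15; 15 < 32? YES
  n = 7: C(7, 4) = 35; 35 < 32? NO
  n = 8: C(8, 4) = 70; 70 < 32? NO
The largest n with C(n, 4) < 32 is n = 6 (where E[X] = 15/32 ≈ 0.4688). Hence R(4, 4) > 6, i.e. R(4, 4) ≥ 7.

Largest n = 6; hence R(4, 4) > 6.


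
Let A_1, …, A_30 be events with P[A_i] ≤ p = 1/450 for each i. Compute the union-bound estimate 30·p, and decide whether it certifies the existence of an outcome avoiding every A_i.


Union bound: P[∪_{i=1}^{30} A_i] ≤ Σ_i P[A_i] ≤ 30·p = 30·(1/450) = 1/15.
Numerically: 1/15 ≈ 0.066667.
Is 1/15 < 1? YES.
Since P[∪ A_i] ≤ 1/15 < 1, the complement has P[∩ A_i^c] ≥ 1 − 1/15 = 14/15 > 0, so some outcome avoids every A_i.

30·p = 1/15 ≈ 0.066667; existence CERTIFIED by the union bound.


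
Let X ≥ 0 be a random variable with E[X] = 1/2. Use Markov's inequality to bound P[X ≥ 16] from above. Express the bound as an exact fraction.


μ = E[X] = 1/2, a = 16.
Markov: P[X ≥ 16] ≤ μ/a = (1/2)/16 = 1/32.
Numerically: ≈ 0.03125.
(Since a = 16 > μ = 0.50000, the bound 1/32 is < 1 and informative.)

P[X ≥ 16] ≤ 1/32 ≈ 0.03125.


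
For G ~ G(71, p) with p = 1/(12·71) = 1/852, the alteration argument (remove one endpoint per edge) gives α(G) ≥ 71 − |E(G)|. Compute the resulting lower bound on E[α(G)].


E[|E(G)|] = C(71, 2)·p = 2485 · (1/852) = 35/12.
E[α(G)] ≥ n − E[|E(G)|] = 71 − 35/12 = 817/12.
Numerically: ≈ 68.083333.
(This is only a lower bound; the true E[α(G)] may be larger.)

E[α(G)] ≥ 817/12 ≈ 68.083333.


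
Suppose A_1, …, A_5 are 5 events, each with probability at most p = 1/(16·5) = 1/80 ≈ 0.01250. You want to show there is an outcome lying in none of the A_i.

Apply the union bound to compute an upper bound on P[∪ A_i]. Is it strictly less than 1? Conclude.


Union bound: P[∪_{i=1}^{5} A_i] ≤ Σ_i P[A_i] ≤ 5·p = 5·(1/80) = 1/16.
Numerically: 1/16 ≈ 0.06250.
Is 1/16 < 1? YES.
Since P[∪ A_i] ≤ 1/16 < 1, the complement has P[∩ A_i^c] ≥ 1 − 1/16 = 15/16 > 0, so some outcome avoids every A_i.

5·p = 1/16 ≈ 0.06250; existence CERTIFIED by the union bound.


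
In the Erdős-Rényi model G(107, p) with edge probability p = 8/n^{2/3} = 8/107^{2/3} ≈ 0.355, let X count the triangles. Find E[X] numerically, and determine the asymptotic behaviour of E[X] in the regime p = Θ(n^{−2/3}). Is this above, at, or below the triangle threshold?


Number of potential triangles: C(107, 3) = 198485.
Each occurs with probability p³ ≈ (0.355)³ ≈ 4.47201e-02.
By linearity: E[X] = C(107, 3)·p³ ≈ 198485 · 4.47201e-02 ≈ 8876.262.
Since α = 2/3 < 1, p = c/n^{2/3} ≫ 1/n is above the triangle threshold p ~ 1/n. Asymptotically E[X] ~ (c³/6)·n^{3(1−α)} = (8³/6)·n^{1} → ∞; triangles are abundant w.h.p.

E[X] ≈ 8876.262; in regime p = Θ(1/n^{2/3}) E[X] diverges (above the triangle threshold p ~ 1/n).


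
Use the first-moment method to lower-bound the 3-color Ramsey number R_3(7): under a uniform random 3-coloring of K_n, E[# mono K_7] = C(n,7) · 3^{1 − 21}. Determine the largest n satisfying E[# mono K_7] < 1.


We need C(n, 7) · 3^{1 − 21} < 1, i.e. C(n, 7) < 3^{21 − 1} = 3486784401.
Check values of n near the boundary:
  n = 78: C(78, 7) = 2641902120; 2641902120 < 3486784401? YES
  n = 79: C(79, 7) = 2898753715; 2898753715 < 3486784401? YES
  n = 80: C(80, 7) = 3176716400; 3176716400 < 3486784401? YES
  n = 81: C(81, 7) = 3477216600; 3477216600 < 3486784401? YES
  n = 82: C(82, 7) = 3801756816; 3801756816 < 3486784401? NO
  n = 83: C(83, 7) = 4151918628; 4151918628 < 3486784401? NO
The largest n with C(n, 7) < 3486784401 is n = 81 (where E[X] = 42928600/43046721 ≈ 0.997). Hence R_3(7) > 81, i.e. R_3(7) ≥ 82.

Largest n = 81; hence R_3(7) > 81.


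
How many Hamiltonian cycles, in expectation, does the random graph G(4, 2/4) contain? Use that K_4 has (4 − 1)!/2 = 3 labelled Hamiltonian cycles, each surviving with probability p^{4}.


K_4 has (4 − 1)!/2 = 3 labelled Hamiltonian cycles.
For each such Hamiltonian cycle H, let X_H = 1 if all 4 edges of H are present in G. Then P[X_H = 1] = p^{4} = (1/2)^{4} = 1/16.
By linearity of expectation: E[X] = Σ_H E[X_H] = 3 · p^{4} = 3 · 1/16 = 3/16.
Numerically: E[X] ≈ 0.1875.

E[X] = 3 · (1/2)^{4} = 3/16 ≈ 0.1875.


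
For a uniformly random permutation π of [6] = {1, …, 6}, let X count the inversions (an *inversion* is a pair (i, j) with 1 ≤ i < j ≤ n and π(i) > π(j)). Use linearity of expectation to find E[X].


Write X = Σ X_I over the C(6, 2) = 15 pairs i < j, with X_I the indicator of one inversion.
There are 15 indicators.
For each fixed pair i < j, the values π(i) and π(j) are two distinct elements of {1, …, 6} in uniformly random order; by symmetry P[π(i) > π(j)] = 1/2.
By linearity: E[X] = 15 · (1/2) = C(6, 2) · (1/2) = 15/2 = 15/2 ≈ 7.5000.

E[X] = 15/2 = 7.5000.


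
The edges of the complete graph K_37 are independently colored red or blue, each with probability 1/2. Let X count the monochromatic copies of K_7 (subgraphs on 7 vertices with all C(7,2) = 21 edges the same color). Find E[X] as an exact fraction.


Let X = Σ_S X_S over the C(37, 7) = 10295472 subsets S of size 7, where X_S = 1 if the K_7 on S is monochromatic.
For a fixed S, the K_7 on S has C(7, 2) = 21 edges. P[all 21 edges red] = (1/2)^21, and likewise for blue, so P[monochromatic] = 2·(1/2)^21 = 2^{1 − 21} = 1/1048576.
By linearity of expectation: E[X] = C(37, 7) · 2^{1 − 21} = 10295472 · 1/1048576 = 643467/65536.
Numerically: E[X] ≈ 9.81853.

E[X] = C(37,7)·2^(1−C(7,2)) = 643467/65536 ≈ 9.81853.


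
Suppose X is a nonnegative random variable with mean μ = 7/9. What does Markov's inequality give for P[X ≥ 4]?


μ = E[X] = 7/9, a = 4.
Markov: P[X ≥ 4] ≤ μ/a = (7/9)/4 = 7/36.
Numerically: ≈ 0.194.
(Since a = 4 > μ = 0.778, the bound 7/36 is < 1 and informative.)

P[X ≥ 4] ≤ 7/36 ≈ 0.194.


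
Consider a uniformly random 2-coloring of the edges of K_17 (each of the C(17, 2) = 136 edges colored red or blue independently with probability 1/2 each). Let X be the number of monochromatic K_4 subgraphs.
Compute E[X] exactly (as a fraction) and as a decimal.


Let X = Σ_S X_S over the C(17, 4) = 2380 subsets S of size 4, where X_S = 1 if the K_4 on S is monochromatic.
For a fixed S, the K_4 on S has C(4, 2) = 6 edges. P[all 6 edges red] = (1/2)^6, and likewise for blue, so P[monochromatic] = 2·(1/2)^6 = 2^{1 − 6} = 1/32.
By linearity: E[X] = C(17, 4) · 2^{1 − 6} = 2380 · 1/32 = 595/8.
Numerically: E[X] ≈ 74.375000.

E[X] = C(17,4)·2^(1−C(4,2)) = 595/8 ≈ 74.375000.


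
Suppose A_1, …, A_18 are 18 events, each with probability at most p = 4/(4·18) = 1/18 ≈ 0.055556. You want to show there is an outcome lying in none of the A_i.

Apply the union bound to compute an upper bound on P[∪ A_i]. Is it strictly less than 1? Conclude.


Union bound: P[∪_{i=1}^{18} A_i] ≤ Σ_i P[A_i] ≤ 18·p = 18·(1/18) = 1.
Numerically: 1 ≈ 1.000000.
Is 1 < 1? NO.
Since the bound 1 is ≥ 1, the union bound is uninformative here; it does NOT by itself certify existence.

18·p = 1 ≈ 1.000000; existence NOT certified by the union bound.


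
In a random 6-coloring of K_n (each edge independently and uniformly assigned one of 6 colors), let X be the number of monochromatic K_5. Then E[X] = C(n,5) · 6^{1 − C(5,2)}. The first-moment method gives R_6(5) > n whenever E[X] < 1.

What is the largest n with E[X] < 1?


We need C(n, 5) · 6^{1 − 10} < 1, i.e. C(n, 5) < 6^{10 − 1} = 10077696.
Check values of n near the boundary:
  n = 65: C(65, 5) = 8259888; 8259888 < 10077696? YES
  n = 66: C(66, 5) = 8936928; 8936928 < 10077696? YES
  n = 67: C(67, 5) = 9657648; 9657648 < 10077696? YES
  n = 68: C(68, 5) = 10424128; 10424128 < 10077696? NO
The largest n with C(n, 5) < 10077696 is n = 67 (where E[X] = 67067/69984 ≈ 0.958319). Hence R_6(5) > 67, i.e. R_6(5) ≥ 68.

Largest n = 67; hence R_6(5) > 67.


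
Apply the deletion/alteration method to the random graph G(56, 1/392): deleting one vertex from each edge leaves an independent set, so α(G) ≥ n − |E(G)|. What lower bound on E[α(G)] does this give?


E[|E(G)|] = C(56, 2)·p = 1540 · (1/392) = 55/14.
E[α(G)] ≥ n − E[|E(G)|] = 56 − 55/14 = 729/14.
Numerically: ≈ 52.0714.
(This is only a lower bound; the true E[α(G)] may be larger.)

E[α(G)] ≥ 729/14 ≈ 52.0714.


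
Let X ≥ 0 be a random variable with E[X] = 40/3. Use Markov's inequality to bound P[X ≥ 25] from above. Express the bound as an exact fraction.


μ = E[X] = 40/3, a = 25.
Markov: P[X ≥ 25] ≤ μ/a = (40/3)/25 = 8/15.
Numerically: ≈ 0.53333.
(Since a = 25 > μ = 13.33333, the bound 8/15 is < 1 and informative.)

P[X ≥ 25] ≤ 8/15 ≈ 0.53333.


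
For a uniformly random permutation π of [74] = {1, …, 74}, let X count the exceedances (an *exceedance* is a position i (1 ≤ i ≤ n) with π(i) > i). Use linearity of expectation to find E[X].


Write X = Σ_{i=1}^{74} X_i, where X_i = 1_{π(i) > i}.
For each fixed i, π(i) is uniform over {1, …, 74} (marginal of a uniform permutation), so P[π(i) > i] = (n − i)/n. Summing: Σ_{i=1}^{74} (n − i)/n = (0 + 1 + … + 73)/74 = 74(74 − 1)/(2·74) = (74 − 1)/2.
Hence E[X] = Σ_{i=1}^{74} (74 − i)/74 = 73/2 ≈ 36.50000.

E[X] = 73/2 = 36.50000.


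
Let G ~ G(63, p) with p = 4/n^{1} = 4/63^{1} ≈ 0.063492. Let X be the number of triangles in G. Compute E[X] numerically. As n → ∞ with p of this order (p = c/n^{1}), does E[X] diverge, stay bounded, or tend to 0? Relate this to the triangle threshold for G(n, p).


Number of potential triangles: C(63, 3) = 39711.
Each occurs with probability p³ ≈ (0.063492)³ ≈ 2.5595188e-04.
By linearity: E[X] = C(63, 3)·p³ ≈ 39711 · 2.5595188e-04 ≈ 10.16411.
Here α = 1, so p = 4/n is exactly at the triangle threshold p ~ 1/n. Asymptotically E[X] → c³/6 = 4³/6 = 32/3 ≈ 10.66667, a bounded constant. In this regime the triangle count is asymptotically Poisson(c³/6).

E[X] ≈ 10.16411; in regime p = Θ(1/n^{1}) E[X] stays bounded (at the triangle threshold p ~ 1/n).


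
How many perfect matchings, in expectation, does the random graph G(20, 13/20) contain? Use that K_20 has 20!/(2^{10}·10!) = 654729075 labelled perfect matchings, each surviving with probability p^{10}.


K_20 has 20!/(2^{10}·10!) = 654729075 labelled perfect matchings.
For each such perfect matching H, let X_H = 1 if all 10 edges of H are present in G. Then P[X_H = 1] = p^{10} = (13/20)^{10} = 137858491849/10240000000000.
By linearity: E[X] = Σ_H E[X_H] = 654729075 · p^{10} = 654729075 · 137858491849/10240000000000 = 3610398513967632387/409600000000.
Numerically: E[X] ≈ 8.814e+06.

E[X] = 654729075 · (13/20)^{10} = 3610398513967632387/409600000000 ≈ 8.814e+06.


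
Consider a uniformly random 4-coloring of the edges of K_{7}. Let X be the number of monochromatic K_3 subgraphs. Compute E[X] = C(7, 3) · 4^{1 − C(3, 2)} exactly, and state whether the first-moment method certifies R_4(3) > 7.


E[X] = C(7, 3) · 4^{1 − 3} = 35 · 4^{−2} = 35/16.
As a reduced fraction: E[X] = 35/16 ≈ 2.1875000.
Is E[X] < 1? NO.
Since E[X] ≥ 1, the first-moment bound is inconclusive at n = 7; it does NOT by itself certify R_4(3) > 7.

E[X] = 35/16 ≈ 2.1875000; E[X] ≥ 1; first-moment method inconclusive here.


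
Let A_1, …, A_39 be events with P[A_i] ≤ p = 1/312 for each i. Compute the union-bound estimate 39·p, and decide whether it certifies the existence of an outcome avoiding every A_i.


Union bound: P[∪_{i=1}^{39} A_i] ≤ Σ_i P[A_i] ≤ 39·p = 39·(1/312) = 1/8.
Numerically: 1/8 ≈ 0.1250000.
Is 1/8 < 1? YES.
Since P[∪ A_i] ≤ 1/8 < 1, the complement has P[∩ A_i^c] ≥ 1 − 1/8 = 7/8 > 0, so some outcome avoids every A_i.

39·p = 1/8 ≈ 0.1250000; existence CERTIFIED by the union bound.


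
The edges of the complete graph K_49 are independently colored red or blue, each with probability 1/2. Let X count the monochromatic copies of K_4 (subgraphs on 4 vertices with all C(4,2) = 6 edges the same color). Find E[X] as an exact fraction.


Let X = Σ_S X_S over the C(49, 4) = 211876 subsets S of size 4, where X_S = 1 if the K_4 on S is monochromatic.
For a fixed S, the K_4 on S has C(4, 2) = 6 edges. P[all 6 edges red] = (1/2)^6, and likewise for blue, so P[monochromatic] = 2·(1/2)^6 = 2^{1 − 6} = 1/32.
By linearity: E[X] = C(49, 4) · 2^{1 − 6} = 211876 · 1/32 = 52969/8.
Numerically: E[X] ≈ 6621.1250.

E[X] = C(49,4)·2^(1−C(4,2)) = 52969/8 ≈ 6621.1250.


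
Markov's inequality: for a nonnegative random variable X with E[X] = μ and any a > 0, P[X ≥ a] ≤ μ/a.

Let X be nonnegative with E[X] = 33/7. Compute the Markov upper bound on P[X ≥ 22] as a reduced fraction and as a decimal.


μ = E[X] = 33/7, a = 22.
Markov: P[X ≥ 22] ≤ μ/a = (33/7)/22 = 3/14.
Numerically: ≈ 0.2143.
(Since a = 22 > μ = 4.7143, the bound 3/14 is < 1 and informative.)

P[X ≥ 22] ≤ 3/14 ≈ 0.2143.


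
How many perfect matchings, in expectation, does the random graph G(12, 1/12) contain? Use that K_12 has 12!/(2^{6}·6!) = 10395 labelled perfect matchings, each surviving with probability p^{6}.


K_12 has 12!/(2^{6}·6!) = 10395 labelled perfect matchings.
For each such perfect matching H, let X_H = 1 if all 6 edges of H are present in G. Then P[X_H = 1] = p^{6} = (1/12)^{6} = 1/2985984.
By linearity: E[X] = Σ_H E[X_H] = 10395 · p^{6} = 10395 · 1/2985984 = 385/110592.
Numerically: E[X] ≈ 0.00348.

E[X] = 10395 · (1/12)^{6} = 385/110592 ≈ 0.00348.


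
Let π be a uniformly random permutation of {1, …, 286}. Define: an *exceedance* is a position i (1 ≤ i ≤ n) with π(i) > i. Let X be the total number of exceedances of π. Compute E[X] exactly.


Write X = Σ_{i=1}^{286} X_i, where X_i = 1_{π(i) > i}.
For each fixed i, π(i) is uniform over {1, …, 286} (marginal of a uniform permutation), so P[π(i) > i] = (n − i)/n. Summing: Σ_{i=1}^{286} (n − i)/n = (0 + 1 + … + 285)/286 = 286(286 − 1)/(2·286) = (286 − 1)/2.
Hence E[X] = Σ_{i=1}^{286} (286 − i)/286 = 285/2 ≈ 142.50000.

E[X] = 285/2 = 142.50000.


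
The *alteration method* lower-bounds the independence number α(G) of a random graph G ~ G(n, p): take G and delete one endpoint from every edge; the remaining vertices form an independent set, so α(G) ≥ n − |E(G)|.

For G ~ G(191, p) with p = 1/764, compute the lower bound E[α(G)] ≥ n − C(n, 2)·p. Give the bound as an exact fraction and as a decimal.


E[|E(G)|] = C(191, 2)·p = 18145 · (1/764) = 95/4.
E[α(G)] ≥ n − E[|E(G)|] = 191 − 95/4 = 669/4.
Numerically: ≈ 167.2500.
(This is only a lower bound; the true E[α(G)] may be larger.)

E[α(G)] ≥ 669/4 ≈ 167.2500.


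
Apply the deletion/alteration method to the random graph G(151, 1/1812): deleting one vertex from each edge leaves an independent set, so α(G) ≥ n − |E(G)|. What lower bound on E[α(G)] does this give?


E[|E(G)|] = C(151, 2)·p = 11325 · (1/1812) = 25/4.
E[α(G)] ≥ n − E[|E(G)|] = 151 − 25/4 = 579/4.
Numerically: ≈ 144.7500.
(This is only a lower bound; the true E[α(G)] may be larger.)

E[α(G)] ≥ 579/4 ≈ 144.7500.


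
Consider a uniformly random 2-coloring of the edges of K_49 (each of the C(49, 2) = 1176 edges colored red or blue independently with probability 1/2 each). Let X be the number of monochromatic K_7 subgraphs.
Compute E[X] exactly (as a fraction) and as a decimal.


Let X = Σ_S X_S over the C(49, 7) = 85900584 subsets S of size 7, where X_S = 1 if the K_7 on S is monochromatic.
For a fixed S, the K_7 on S has C(7, 2) = 21 edges. P[all 21 edges red] = (1/2)^21, and likewise for blue, so P[monochromatic] = 2·(1/2)^21 = 2^{1 − 21} = 1/1048576.
Summing: E[X] = C(49, 7) · 2^{1 − 21} = 85900584 · 1/1048576 = 10737573/131072.
Numerically: E[X] ≈ 81.921181.

E[X] = C(49,7)·2^(1−C(7,2)) = 10737573/131072 ≈ 81.921181.


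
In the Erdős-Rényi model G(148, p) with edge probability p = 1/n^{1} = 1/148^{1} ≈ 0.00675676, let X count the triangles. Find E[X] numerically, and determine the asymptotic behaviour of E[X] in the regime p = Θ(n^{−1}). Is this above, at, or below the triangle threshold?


Number of potential triangles: C(148, 3) = 529396.
Each occurs with probability p³ ≈ (0.00675676)³ ≈ 3.08471364e-07.
By linearity: E[X] = C(148, 3)·p³ ≈ 529396 · 3.08471364e-07 ≈ 0.163304.
Here α = 1, so p = 1/n is exactly at the triangle threshold p ~ 1/n. Asymptotically E[X] → c³/6 = 1³/6 = 1/6 ≈ 0.166667, a bounded constant. In this regime the triangle count is asymptotically Poisson(c³/6).

E[X] ≈ 0.163304; in regime p = Θ(1/n^{1}) E[X] stays bounded (at the triangle threshold p ~ 1/n).


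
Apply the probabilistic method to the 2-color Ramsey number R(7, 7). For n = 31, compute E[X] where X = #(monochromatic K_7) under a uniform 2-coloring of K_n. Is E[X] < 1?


E[X] = C(31, 7) · 2^{1 − 21} = 2629575 · 2^{−20} = 2629575/1048576.
As a reduced fraction: E[X] = 2629575/1048576 ≈ 2.5078.
Is E[X] < 1? NO.
Since E[X] ≥ 1, the first-moment bound is inconclusive at n = 31; it does NOT by itself certify R(7, 7) > 31.

E[X] = 2629575/1048576 ≈ 2.5078; E[X] ≥ 1; first-moment method inconclusive here.


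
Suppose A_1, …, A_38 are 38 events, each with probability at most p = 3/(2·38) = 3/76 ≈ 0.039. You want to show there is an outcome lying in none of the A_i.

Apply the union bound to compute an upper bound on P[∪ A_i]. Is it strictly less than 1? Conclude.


Union bound: P[∪_{i=1}^{38} A_i] ≤ Σ_i P[A_i] ≤ 38·p = 38·(3/76) = 3/2.
Numerically: 3/2 ≈ 1.500.
Is 3/2 < 1? NO.
Since the bound 3/2 is ≥ 1, the union bound is uninformative here; it does NOT by itself certify existence.

38·p = 3/2 ≈ 1.500; existence NOT certified by the union bound.


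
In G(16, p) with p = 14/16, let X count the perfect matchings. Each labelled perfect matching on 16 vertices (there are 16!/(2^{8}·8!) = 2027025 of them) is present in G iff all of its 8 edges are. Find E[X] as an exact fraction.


K_16 has 16!/(2^{8}·8!) = 2027025 labelled perfect matchings.
For each such perfect matching H, let X_H = 1 if all 8 edges of H are present in G. Then P[X_H = 1] = p^{8} = (7/8)^{8} = 5764801/16777216.
Summing the indicators: E[X] = Σ_H E[X_H] = 2027025 · p^{8} = 2027025 · 5764801/16777216 = 11685395747025/16777216.
Numerically: E[X] ≈ 696504.

E[X] = 2027025 · (7/8)^{8} = 11685395747025/16777216 ≈ 696504.


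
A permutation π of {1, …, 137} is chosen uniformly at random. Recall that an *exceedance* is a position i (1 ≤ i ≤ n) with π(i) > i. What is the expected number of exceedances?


Write X = Σ_{i=1}^{137} X_i, where X_i = 1_{π(i) > i}.
For each fixed i, π(i) is uniform over {1, …, 137} (marginal of a uniform permutation), so P[π(i) > i] = (n − i)/n. Summing: Σ_{i=1}^{137} (n − i)/n = (0 + 1 + … + 136)/137 = 137(137 − 1)/(2·137) = (137 − 1)/2.
Hence E[X] = Σ_{i=1}^{137} (137 − i)/137 = 68 ≈ 68.000.

E[X] = 68 = 68.000.


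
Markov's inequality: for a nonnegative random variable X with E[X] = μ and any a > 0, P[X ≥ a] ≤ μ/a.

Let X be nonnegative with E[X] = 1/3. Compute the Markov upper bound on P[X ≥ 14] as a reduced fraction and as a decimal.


μ = E[X] = 1/3, a = 14.
Markov: P[X ≥ 14] ≤ μ/a = (1/3)/14 = 1/42.
Numerically: ≈ 0.02381.
(Since a = 14 > μ = 0.33333, the bound 1/42 is < 1 and informative.)

P[X ≥ 14] ≤ 1/42 ≈ 0.02381.


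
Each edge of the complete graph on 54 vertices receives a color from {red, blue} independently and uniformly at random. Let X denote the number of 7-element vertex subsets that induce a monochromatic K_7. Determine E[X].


Let X = Σ_S X_S over the C(54, 7) = 177100560 subsets S of size 7, where X_S = 1 if the K_7 on S is monochromatic.
For a fixed S, the K_7 on S has C(7, 2) = 21 edges. P[all 21 edges red] = (1/2)^21, and likewise for blue, so P[monochromatic] = 2·(1/2)^21 = 2^{1 − 21} = 1/1048576.
By linearity: E[X] = C(54, 7) · 2^{1 − 21} = 177100560 · 1/1048576 = 11068785/65536.
Numerically: E[X] ≈ 168.896.

E[X] = C(54,7)·2^(1−C(7,2)) = 11068785/65536 ≈ 168.896.


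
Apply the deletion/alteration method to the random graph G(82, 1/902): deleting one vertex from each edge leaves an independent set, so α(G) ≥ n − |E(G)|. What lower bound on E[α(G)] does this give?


E[|E(G)|] = C(82, 2)·p = 3321 · (1/902) = 81/22.
E[α(G)] ≥ n − E[|E(G)|] = 82 − 81/22 = 1723/22.
Numerically: ≈ 78.318182.
(This is only a lower bound; the true E[α(G)] may be larger.)

E[α(G)] ≥ 1723/22 ≈ 78.318182.


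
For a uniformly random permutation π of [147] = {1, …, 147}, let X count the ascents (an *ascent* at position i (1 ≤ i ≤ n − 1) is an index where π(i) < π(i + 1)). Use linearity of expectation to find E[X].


Write X = Σ X_I over i = 1, …, 146, with X_I the indicator of one ascent.
There are 146 indicators.
For each fixed i, the pair (π(i), π(i+1)) is a uniformly random ordered pair of distinct values from {1, …, 147}; by symmetry P[π(i) < π(i+1)] = 1/2.
By linearity: E[X] = 146 · (1/2) = (147 − 1) · (1/2) = 73 ≈ 73.000.

E[X] = 73 = 73.000.


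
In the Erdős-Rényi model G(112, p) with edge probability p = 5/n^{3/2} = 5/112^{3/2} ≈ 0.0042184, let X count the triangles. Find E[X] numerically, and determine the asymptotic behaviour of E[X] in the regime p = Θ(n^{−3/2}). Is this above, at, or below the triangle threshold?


Number of potential triangles: C(112, 3) = 227920.
Each occurs with probability p³ ≈ (0.0042184)³ ≈ 7.5063517e-08.
By linearity: E[X] = C(112, 3)·p³ ≈ 227920 · 7.5063517e-08 ≈ 0.01711.
Since α = 3/2 > 1, p = c/n^{3/2} = o(1/n) is below the triangle threshold p ~ 1/n. Asymptotically E[X] ~ (c³/6)·n^{3(1−α)} = (5³/6)·n^{-1.5} → 0, so by Markov's inequality G has no triangles w.h.p.

E[X] ≈ 0.01711; in regime p = Θ(1/n^{3/2}) E[X] tends to 0 (below the triangle threshold p ~ 1/n).


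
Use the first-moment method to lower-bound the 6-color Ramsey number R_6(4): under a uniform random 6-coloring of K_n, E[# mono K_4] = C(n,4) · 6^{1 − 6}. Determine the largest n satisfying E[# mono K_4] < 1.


We need C(n, 4) · 6^{1 − 6} < 1, i.e. C(n, 4) < 6^{6 − 1} = 7776.
Check values of n near the boundary:
  n = 18: C(18, 4) = 3060; 3060 < 7776? YES
  n = 19: C(19, 4) = 3876; 3876 < 7776? YES
  n = 20: C(20, 4) = 4845; 4845 < 7776? YES
  n = 21: C(21, 4) = 5985; 5985 < 7776? YES
  n = 22: C(22, 4) = 7315; 7315 < 7776? YES
  n = 23: C(23, 4) = 8855; 8855 < 7776? NO
The largest n with C(n, 4) < 7776 is n = 22 (where E[X] = 7315/7776 ≈ 0.941). Hence R_6(4) > 22, i.e. R_6(4) ≥ 23.

Largest n = 22; hence R_6(4) > 22.


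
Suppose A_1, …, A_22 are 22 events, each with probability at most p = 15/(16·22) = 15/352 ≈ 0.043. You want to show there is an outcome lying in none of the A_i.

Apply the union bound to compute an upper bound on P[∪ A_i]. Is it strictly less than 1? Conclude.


Union bound: P[∪_{i=1}^{22} A_i] ≤ Σ_i P[A_i] ≤ 22·p = 22·(15/352) = 15/16.
Numerically: 15/16 ≈ 0.938.
Is 15/16 < 1? YES.
Since P[∪ A_i] ≤ 15/16 < 1, the complement has P[∩ A_i^c] ≥ 1 − 15/16 = 1/16 > 0, so some outcome avoids every A_i.

22·p = 15/16 ≈ 0.938; existence CERTIFIED by the union bound.


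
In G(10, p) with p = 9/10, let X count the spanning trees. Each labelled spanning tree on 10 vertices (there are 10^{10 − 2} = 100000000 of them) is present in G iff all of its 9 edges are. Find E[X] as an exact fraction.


K_10 has 10^{10 − 2} = 100000000 labelled spanning trees.
For each such spanning tree H, let X_H = 1 if all 9 edges of H are present in G. Then P[X_H = 1] = p^{9} = (9/10)^{9} = 387420489/1000000000.
By linearity of expectation: E[X] = Σ_H E[X_H] = 100000000 · p^{9} = 100000000 · 387420489/1000000000 = 387420489/10.
Numerically: E[X] ≈ 3.874e+07.

E[X] = 100000000 · (9/10)^{9} = 387420489/10 ≈ 3.874e+07.


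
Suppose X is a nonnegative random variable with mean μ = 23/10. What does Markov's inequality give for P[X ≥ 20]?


μ = E[X] = 23/10, a = 20.
Markov: P[X ≥ 20] ≤ μ/a = (23/10)/20 = 23/200.
Numerically: ≈ 0.11500.
(Since a = 20 > μ = 2.30000, the bound 23/200 is < 1 and informative.)

P[X ≥ 20] ≤ 23/200 ≈ 0.11500.
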